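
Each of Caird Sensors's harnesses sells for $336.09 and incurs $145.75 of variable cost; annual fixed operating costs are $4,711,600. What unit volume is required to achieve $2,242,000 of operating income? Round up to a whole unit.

Unit CM = price − variable cost = $336.09 − $145.75 = $190.34.
Need Q such that Q × $190.34 − $4,711,600 = $2,242,000, i.e. Q = $6,953,600 / $190.34 = 36,532.52 → 36,533.

36,533 harnesses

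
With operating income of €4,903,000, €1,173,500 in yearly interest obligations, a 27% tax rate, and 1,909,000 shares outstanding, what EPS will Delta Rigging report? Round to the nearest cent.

Interest = €1,173,500.00, so EBT = €4,903,000 − €1,173,500.00 = €3,729,500.00.
Net income = €3,729,500.00 × (1 − 0.27) = €2,722,535.00.
Per share: €2,722,535.00 / 1,909,000 shares = €1.43.

€1.43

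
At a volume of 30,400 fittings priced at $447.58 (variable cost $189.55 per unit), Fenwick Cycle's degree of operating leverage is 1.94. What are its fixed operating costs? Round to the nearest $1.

$3,800,755

At 30,400 units, contribution = 30,400 × $258.03 = $7,844,112.00.
Since DOL = CM ÷ EBIT, EBIT = $7,844,112.00 ÷ 1.94 = $4,043,356.70.
And FC = contribution − EBIT = $7,844,112.00 − $4,043,356.70 = $3,800,755.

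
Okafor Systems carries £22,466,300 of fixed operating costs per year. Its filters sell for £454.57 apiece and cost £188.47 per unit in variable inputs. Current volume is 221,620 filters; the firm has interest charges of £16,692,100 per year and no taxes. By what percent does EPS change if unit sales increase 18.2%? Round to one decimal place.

At 221,620 units, contribution = 221,620 × £266.10 = £58,973,082.00.
Operating income = contribution − fixed costs = £58,973,082.00 − £22,466,300 = £36,506,782.00.
Interest = £16,692,100.00, so EBIT − I = £19,814,682.00.
Degree of combined leverage = contribution ÷ (EBIT − I) = £58,973,082.00 ÷ £19,814,682.00 = 2.9762.
EPS therefore changes by 2.9762 × (+18.2%) = +54.2%.

+54.2%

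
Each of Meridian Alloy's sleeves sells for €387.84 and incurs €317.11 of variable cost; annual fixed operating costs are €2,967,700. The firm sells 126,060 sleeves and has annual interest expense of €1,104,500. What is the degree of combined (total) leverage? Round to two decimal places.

At 126,060 units, contribution = 126,060 × €70.73 = €8,916,223.80.
EBIT = €8,916,223.80 − €2,967,700 = €5,948,523.80. Interest = €1,104,500.00, so EBIT − I = €4,844,023.80.
Degree of total leverage = total CM / (EBIT − interest) = €8,916,223.80 / €4,844,023.80 = 1.8407.

1.84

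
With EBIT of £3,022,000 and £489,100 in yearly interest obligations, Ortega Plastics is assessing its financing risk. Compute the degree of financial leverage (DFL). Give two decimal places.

1.19

Interest = £489,100.00.
DFL = EBIT ÷ (EBIT − I) = £3,022,000 ÷ (£3,022,000 − £489,100.00) = £3,022,000 ÷ £2,532,900.00 = 1.1931.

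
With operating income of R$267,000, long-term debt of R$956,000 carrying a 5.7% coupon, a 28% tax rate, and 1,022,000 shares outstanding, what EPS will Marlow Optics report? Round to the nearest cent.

Pre-tax income = R$267,000 − R$54,492.00 = R$212,508.00.
Net income = R$212,508.00 × (1 − 0.28) = R$153,005.76.
EPS = R$153,005.76 ÷ 1,022,000 = R$0.15.

R$0.15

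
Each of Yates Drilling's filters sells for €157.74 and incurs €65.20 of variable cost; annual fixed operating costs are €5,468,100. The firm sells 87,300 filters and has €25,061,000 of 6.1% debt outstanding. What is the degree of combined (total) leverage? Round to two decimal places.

7.47

At 87,300 units, contribution = 87,300 × €92.54 = €8,078,742.00.
Operating income = contribution − fixed costs = €8,078,742.00 − €5,468,100 = €2,610,642.00. Interest = €1,528,721.00.
DOL = €8,078,742.00 ÷ €2,610,642.00 = 3.0945; DFL = €2,610,642.00 ÷ €1,081,921.00 = 2.4130.
Combined leverage = 3.0945 × 2.4130 = 7.4670.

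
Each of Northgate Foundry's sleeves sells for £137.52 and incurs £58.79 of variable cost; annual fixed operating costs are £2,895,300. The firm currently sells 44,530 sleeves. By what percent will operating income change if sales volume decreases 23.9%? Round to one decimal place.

At 44,530 units, contribution = 44,530 × £78.73 = £3,505,846.90.
Operating income = contribution − fixed costs = £3,505,846.90 − £2,895,300 = £610,546.90.
DOL = contribution ÷ EBIT = £3,505,846.90 ÷ £610,546.90 = 5.7421.
So EBIT moves 5.7421 × (-23.9%) = -137.2%.

-137.2%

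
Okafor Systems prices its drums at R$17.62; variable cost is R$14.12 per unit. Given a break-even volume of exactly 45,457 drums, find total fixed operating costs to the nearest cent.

Each unit contributes R$17.62 − R$14.12 = R$3.50.
Since BE = FC / CM, FC = 45,457 × R$3.50 = R$159,099.50.

R$159,099.50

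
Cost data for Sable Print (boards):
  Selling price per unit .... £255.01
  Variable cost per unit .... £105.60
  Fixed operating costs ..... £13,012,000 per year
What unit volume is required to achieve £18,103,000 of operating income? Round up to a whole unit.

Unit CM = price − variable cost = £255.01 − £105.60 = £149.41.
Need Q such that Q × £149.41 − £13,012,000 = £18,103,000, i.e. Q = £31,115,000 / £149.41 = 208,252.46 → 208,253.

208,253 boards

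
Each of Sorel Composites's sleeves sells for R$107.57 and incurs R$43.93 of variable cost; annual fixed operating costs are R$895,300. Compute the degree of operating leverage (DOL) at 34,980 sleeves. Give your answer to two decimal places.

Total contribution margin = 34,980 × R$63.64 = R$2,226,127.20.
Operating income = contribution − fixed costs = R$2,226,127.20 − R$895,300 = R$1,330,827.20.
DOL = contribution ÷ EBIT = R$2,226,127.20 ÷ R$1,330,827.20 = 1.6727.

1.67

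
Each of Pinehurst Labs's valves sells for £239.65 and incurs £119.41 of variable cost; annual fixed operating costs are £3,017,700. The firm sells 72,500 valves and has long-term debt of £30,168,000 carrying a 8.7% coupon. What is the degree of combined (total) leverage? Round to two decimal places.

Total contribution margin = 72,500 × £120.24 = £8,717,400.00.
Operating income = contribution − fixed costs = £8,717,400.00 − £3,017,700 = £5,699,700.00. Interest = £2,624,616.00.
DOL = £8,717,400.00 ÷ £5,699,700.00 = 1.5294; DFL = £5,699,700.00 ÷ £3,075,084.00 = 1.8535.
Combined leverage = 1.5294 × 1.8535 = 2.8347.

2.83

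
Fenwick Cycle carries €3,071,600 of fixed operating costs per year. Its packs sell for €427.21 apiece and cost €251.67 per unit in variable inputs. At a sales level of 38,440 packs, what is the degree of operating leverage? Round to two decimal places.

At 38,440 units, contribution = 38,440 × €175.54 = €6,747,757.60.
Operating income = contribution − fixed costs = €6,747,757.60 − €3,071,600 = €3,676,157.60.
Degree of operating leverage = €6,747,757.60 / €3,676,157.60 = 1.8355.

1.84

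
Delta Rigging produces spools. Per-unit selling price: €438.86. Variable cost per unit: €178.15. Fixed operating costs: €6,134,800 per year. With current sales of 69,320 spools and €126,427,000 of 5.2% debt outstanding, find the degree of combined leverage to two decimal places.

Total contribution margin = 69,320 × €260.71 = €18,072,417.20.
Subtracting fixed costs: EBIT = €18,072,417.20 − €6,134,800 = €11,937,617.20. Interest = €6,574,204.00, so EBIT − I = €5,363,413.20.
Degree of total leverage = total CM / (EBIT − interest) = €18,072,417.20 / €5,363,413.20 = 3.3696.

3.37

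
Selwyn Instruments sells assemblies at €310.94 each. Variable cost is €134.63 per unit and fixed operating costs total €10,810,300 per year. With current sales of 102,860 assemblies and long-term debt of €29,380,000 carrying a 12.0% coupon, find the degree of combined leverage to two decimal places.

4.77

Contribution at this volume is 102,860 × €176.31 = €18,135,246.60.
Subtracting fixed costs: EBIT = €18,135,246.60 − €10,810,300 = €7,324,946.60. Interest = €3,525,600.00, so EBIT − I = €3,799,346.60.
Degree of total leverage = total CM / (EBIT − interest) = €18,135,246.60 / €3,799,346.60 = 4.7733.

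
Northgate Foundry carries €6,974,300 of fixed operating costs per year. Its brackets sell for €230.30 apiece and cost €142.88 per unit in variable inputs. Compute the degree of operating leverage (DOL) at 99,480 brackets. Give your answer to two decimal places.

At 99,480 units, contribution = 99,480 × €87.42 = €8,696,541.60.
Operating income = contribution − fixed costs = €8,696,541.60 − €6,974,300 = €1,722,241.60.
Degree of operating leverage = €8,696,541.60 / €1,722,241.60 = 5.0495.

5.05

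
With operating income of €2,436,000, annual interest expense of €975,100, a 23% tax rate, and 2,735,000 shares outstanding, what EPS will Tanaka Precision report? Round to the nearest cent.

€0.41

Interest = €975,100.00, so EBT = €2,436,000 − €975,100.00 = €1,460,900.00.
After tax at 23%: net income = €1,460,900.00 × 0.77 = €1,124,893.00.
EPS = €1,124,893.00 ÷ 2,735,000 = €0.41.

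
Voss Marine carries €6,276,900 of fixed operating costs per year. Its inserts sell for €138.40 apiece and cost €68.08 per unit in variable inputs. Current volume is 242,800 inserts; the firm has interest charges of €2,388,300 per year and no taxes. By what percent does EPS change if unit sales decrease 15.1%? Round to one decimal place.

-30.7%

At 242,800 units, contribution = 242,800 × €70.32 = €17,073,696.00.
EBIT = €17,073,696.00 − €6,276,900 = €10,796,796.00.
After interest of €2,388,300.00, pre-tax earnings = €8,408,496.00.
Degree of combined leverage = contribution ÷ (EBIT − I) = €17,073,696.00 ÷ €8,408,496.00 = 2.0305.
%ΔEPS = DCL × %ΔSales = 2.0305 × -15.1% = -30.7%.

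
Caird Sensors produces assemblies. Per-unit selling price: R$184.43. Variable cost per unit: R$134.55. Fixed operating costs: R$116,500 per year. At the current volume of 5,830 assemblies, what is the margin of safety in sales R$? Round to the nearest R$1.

Each unit contributes R$184.43 − R$134.55 = R$49.88. Break-even units = R$116,500 ÷ R$49.88 = 2,335.61; break-even revenue = 2,335.61 × R$184.43 = R$430,755.71.
Current sales = 5,830 × R$184.43 = R$1,075,226.90.
Margin of safety = R$1,075,226.90 − R$430,755.71 = R$644,471.

R$644,471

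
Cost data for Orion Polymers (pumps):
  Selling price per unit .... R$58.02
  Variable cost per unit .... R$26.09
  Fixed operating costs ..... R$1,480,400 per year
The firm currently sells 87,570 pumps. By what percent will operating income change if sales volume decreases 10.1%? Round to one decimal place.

-21.5%

Total contribution margin = 87,570 × R$31.93 = R$2,796,110.10.
EBIT = R$2,796,110.10 − R$1,480,400 = R$1,315,710.10.
Degree of operating leverage = R$2,796,110.10 / R$1,315,710.10 = 2.1252.
%ΔEBIT = DOL × %ΔSales = 2.1252 × -10.1% = -21.5%.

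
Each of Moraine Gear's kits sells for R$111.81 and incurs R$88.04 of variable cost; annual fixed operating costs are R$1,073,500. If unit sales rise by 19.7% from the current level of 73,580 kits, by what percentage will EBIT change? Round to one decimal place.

At 73,580 units, contribution = 73,580 × R$23.77 = R$1,748,996.60.
Subtracting fixed costs: EBIT = R$1,748,996.60 − R$1,073,500 = R$675,496.60.
So DOL = total CM / EBIT = R$1,748,996.60 / R$675,496.60 = 2.5892.
%ΔEBIT = DOL × %ΔSales = 2.5892 × +19.7% = +51.0%.

+51.0%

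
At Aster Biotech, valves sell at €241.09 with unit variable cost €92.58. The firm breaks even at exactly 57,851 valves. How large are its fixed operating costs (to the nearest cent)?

Contribution margin per unit = €241.09 − €92.58 = €148.51.
Since BE = FC / CM, FC = 57,851 × €148.51 = €8,591,452.01.

€8,591,452.01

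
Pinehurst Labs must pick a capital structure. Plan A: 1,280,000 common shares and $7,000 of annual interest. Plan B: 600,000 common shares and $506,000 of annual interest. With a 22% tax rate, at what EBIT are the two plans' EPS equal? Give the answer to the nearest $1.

$946,294

At indifference, (EBIT − 7,000)(1 − t)/1,280,000 = (EBIT − 506,000)(1 − t)/600,000.
Cancelling (1 − t) and cross-multiplying: 600,000·(EBIT − 7,000) = 1,280,000·(EBIT − 506,000).
EBIT × (1,280,000 − 600,000) = 506,000 × 1,280,000 − 7,000 × 600,000 = 643,480,000,000, so EBIT = 643,480,000,000 ÷ 680,000 = 946,294.12.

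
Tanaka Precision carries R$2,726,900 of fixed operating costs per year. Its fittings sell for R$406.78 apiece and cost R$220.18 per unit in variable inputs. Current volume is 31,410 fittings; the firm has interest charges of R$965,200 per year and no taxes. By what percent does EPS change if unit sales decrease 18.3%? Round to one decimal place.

Contribution at this volume is 31,410 × R$186.60 = R$5,861,106.00.
Subtracting fixed costs: EBIT = R$5,861,106.00 − R$2,726,900 = R$3,134,206.00.
After interest of R$965,200.00, pre-tax earnings = R$2,169,006.00.
Degree of combined leverage = contribution ÷ (EBIT − I) = R$5,861,106.00 ÷ R$2,169,006.00 = 2.7022.
EPS therefore changes by 2.7022 × (-18.3%) = -49.5%.

-49.5%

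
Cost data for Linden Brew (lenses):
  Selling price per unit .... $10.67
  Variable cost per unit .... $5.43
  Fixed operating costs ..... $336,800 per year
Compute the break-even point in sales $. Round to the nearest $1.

CM per unit = $10.67 − $5.43 = $5.24; CM ratio = $5.24 / $10.67 = 0.4911.
Break-even revenue = fixed costs × price ÷ CM = $336,800 × $10.67 ÷ $5.24 = $685,812.

$685,812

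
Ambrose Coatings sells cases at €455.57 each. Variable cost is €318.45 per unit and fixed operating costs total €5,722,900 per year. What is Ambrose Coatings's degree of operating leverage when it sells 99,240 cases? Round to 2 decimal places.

1.73

At 99,240 units, contribution = 99,240 × €137.12 = €13,607,788.80.
Operating income = contribution − fixed costs = €13,607,788.80 − €5,722,900 = €7,884,888.80.
Degree of operating leverage = €13,607,788.80 / €7,884,888.80 = 1.7258.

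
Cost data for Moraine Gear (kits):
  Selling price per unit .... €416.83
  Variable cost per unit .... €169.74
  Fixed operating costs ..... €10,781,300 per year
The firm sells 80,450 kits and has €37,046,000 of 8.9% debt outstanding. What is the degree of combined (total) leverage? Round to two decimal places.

3.43

At 80,450 units, contribution = 80,450 × €247.09 = €19,878,390.50.
Subtracting fixed costs: EBIT = €19,878,390.50 − €10,781,300 = €9,097,090.50. Interest = €3,297,094.00.
DOL = €19,878,390.50 ÷ €9,097,090.50 = 2.1851; DFL = €9,097,090.50 ÷ €5,799,996.50 = 1.5685.
DCL = DOL × DFL = 2.1851 × 1.5685 = 3.4273.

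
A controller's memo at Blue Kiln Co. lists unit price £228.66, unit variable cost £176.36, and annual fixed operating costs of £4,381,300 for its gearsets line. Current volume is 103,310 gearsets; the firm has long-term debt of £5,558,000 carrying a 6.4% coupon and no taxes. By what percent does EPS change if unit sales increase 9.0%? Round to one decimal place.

Total contribution margin = 103,310 × £52.30 = £5,403,113.00.
Subtracting fixed costs: EBIT = £5,403,113.00 − £4,381,300 = £1,021,813.00.
After interest of £355,712.00, pre-tax earnings = £666,101.00.
Degree of combined leverage = contribution ÷ (EBIT − I) = £5,403,113.00 ÷ £666,101.00 = 8.1116.
%ΔEPS = DCL × %ΔSales = 8.1116 × +9.0% = +73.0%.

+73.0%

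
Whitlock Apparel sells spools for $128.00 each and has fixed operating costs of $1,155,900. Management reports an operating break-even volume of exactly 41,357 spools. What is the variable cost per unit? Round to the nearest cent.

$100.05

At break-even, FC = Q × (P − VC), so P − VC = $1,155,900 ÷ 41,357 = $27.9493.
Variable cost per unit = $128.00 − $27.9493 = $100.05.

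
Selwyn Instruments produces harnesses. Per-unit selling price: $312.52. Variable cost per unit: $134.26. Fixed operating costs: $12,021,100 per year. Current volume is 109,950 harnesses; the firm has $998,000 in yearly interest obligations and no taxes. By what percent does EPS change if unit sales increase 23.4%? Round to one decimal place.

Contribution at this volume is 109,950 × $178.26 = $19,599,687.00.
Operating income = contribution − fixed costs = $19,599,687.00 − $12,021,100 = $7,578,587.00.
After interest of $998,000.00, pre-tax earnings = $6,580,587.00.
Degree of combined leverage = contribution ÷ (EBIT − I) = $19,599,687.00 ÷ $6,580,587.00 = 2.9784.
%ΔEPS = DCL × %ΔSales = 2.9784 × +23.4% = +69.7%.

+69.7%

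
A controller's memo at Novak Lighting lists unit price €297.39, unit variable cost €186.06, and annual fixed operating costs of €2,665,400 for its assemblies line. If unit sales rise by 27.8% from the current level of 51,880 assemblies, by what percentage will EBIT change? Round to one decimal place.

+51.6%

Contribution at this volume is 51,880 × €111.33 = €5,775,800.40.
Subtracting fixed costs: EBIT = €5,775,800.40 − €2,665,400 = €3,110,400.40.
So DOL = total CM / EBIT = €5,775,800.40 / €3,110,400.40 = 1.8569.
So EBIT moves 1.8569 × (+27.8%) = +51.6%.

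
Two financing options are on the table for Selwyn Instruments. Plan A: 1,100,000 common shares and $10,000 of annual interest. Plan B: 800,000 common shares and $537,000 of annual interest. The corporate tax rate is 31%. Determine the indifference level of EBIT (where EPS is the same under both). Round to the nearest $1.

$1,942,333

Set EPS_A = EPS_B: (EBIT − $10,000)(1 − 0.31) ÷ 1,100,000 = (EBIT − $537,000)(1 − 0.31) ÷ 800,000.
The (1 − t) factor cancels: (EBIT − 10,000) × 800,000 = (EBIT − 537,000) × 1,100,000.
Solving, EBIT = (537,000·1,100,000 − 10,000·800,000) / (1,100,000 − 800,000) = 582,700,000,000 / 300,000 = 1,942,333.33.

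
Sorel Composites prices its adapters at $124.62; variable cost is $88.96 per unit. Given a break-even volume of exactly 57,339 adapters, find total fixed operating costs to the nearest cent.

Contribution margin per unit = $124.62 − $88.96 = $35.66.
Fixed costs = break-even units × CM = 57,339 × $35.66 = $2,044,708.74.

$2,044,708.74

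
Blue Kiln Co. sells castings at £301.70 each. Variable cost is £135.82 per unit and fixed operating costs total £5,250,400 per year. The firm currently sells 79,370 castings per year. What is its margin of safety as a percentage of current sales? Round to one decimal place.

Contribution margin per unit = £301.70 − £135.82 = £165.88. Break-even units = £5,250,400 ÷ £165.88 = 31,651.80; break-even revenue = 31,651.80 × £301.70 = £9,549,347.00.
Actual sales revenue = 79,370 × £301.70 = £23,945,929.00.
Margin of safety = (£23,945,929.00 − £9,549,347.00) ÷ £23,945,929.00 = 60.1%.

60.1%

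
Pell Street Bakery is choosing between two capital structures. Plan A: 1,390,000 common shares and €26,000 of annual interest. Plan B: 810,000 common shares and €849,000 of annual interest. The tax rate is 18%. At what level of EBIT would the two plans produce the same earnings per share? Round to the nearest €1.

At indifference, (EBIT − 26,000)(1 − t)/1,390,000 = (EBIT − 849,000)(1 − t)/810,000.
The (1 − t) factor cancels: (EBIT − 26,000) × 810,000 = (EBIT − 849,000) × 1,390,000.
EBIT × (1,390,000 − 810,000) = 849,000 × 1,390,000 − 26,000 × 810,000 = 1,159,050,000,000, so EBIT = 1,159,050,000,000 ÷ 580,000 = 1,998,362.07.

€1,998,362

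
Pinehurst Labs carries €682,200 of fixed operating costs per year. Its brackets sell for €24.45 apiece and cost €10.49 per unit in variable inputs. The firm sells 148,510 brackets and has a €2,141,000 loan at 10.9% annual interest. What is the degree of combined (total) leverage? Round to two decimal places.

At 148,510 units, contribution = 148,510 × €13.96 = €2,073,199.60.
EBIT = €2,073,199.60 − €682,200 = €1,390,999.60. Interest = €233,369.00.
DOL = €2,073,199.60 ÷ €1,390,999.60 = 1.4904; DFL = €1,390,999.60 ÷ €1,157,630.60 = 1.2016.
Combined leverage = 1.4904 × 1.2016 = 1.7909.

1.79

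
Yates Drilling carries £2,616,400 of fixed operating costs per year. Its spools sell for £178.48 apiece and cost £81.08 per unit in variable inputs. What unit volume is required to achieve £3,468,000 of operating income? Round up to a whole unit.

62,469 spools

Each unit contributes £178.48 − £81.08 = £97.40.
Required volume = (fixed costs + target profit) ÷ CM = (£2,616,400 + £3,468,000) ÷ £97.40 = 62,468.17, so 62,469 spools.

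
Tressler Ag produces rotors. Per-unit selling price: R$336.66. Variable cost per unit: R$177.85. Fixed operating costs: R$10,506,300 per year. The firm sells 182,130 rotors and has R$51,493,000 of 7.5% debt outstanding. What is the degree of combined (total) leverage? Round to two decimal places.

1.99

Contribution at this volume is 182,130 × R$158.81 = R$28,924,065.30.
Subtracting fixed costs: EBIT = R$28,924,065.30 − R$10,506,300 = R$18,417,765.30. Interest = R$3,861,975.00, so EBIT − I = R$14,555,790.30.
Degree of total leverage = total CM / (EBIT − interest) = R$28,924,065.30 / R$14,555,790.30 = 1.9871.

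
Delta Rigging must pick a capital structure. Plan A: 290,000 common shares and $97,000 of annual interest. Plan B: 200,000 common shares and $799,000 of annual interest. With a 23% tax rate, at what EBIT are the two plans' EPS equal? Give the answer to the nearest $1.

$2,359,000

At indifference, (EBIT − 97,000)(1 − t)/290,000 = (EBIT − 799,000)(1 − t)/200,000.
Cancelling (1 − t) and cross-multiplying: 200,000·(EBIT − 97,000) = 290,000·(EBIT − 799,000).
EBIT × (290,000 − 200,000) = 799,000 × 290,000 − 97,000 × 200,000 = 212,310,000,000, so EBIT = 212,310,000,000 ÷ 90,000 = 2,359,000.00.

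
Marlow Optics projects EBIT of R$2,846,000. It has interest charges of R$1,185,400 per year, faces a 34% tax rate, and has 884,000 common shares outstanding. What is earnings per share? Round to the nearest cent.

R$1.24

Interest = R$1,185,400.00, so EBT = R$2,846,000 − R$1,185,400.00 = R$1,660,600.00.
After tax at 34%: net income = R$1,660,600.00 × 0.66 = R$1,095,996.00.
Per share: R$1,095,996.00 / 884,000 shares = R$1.24.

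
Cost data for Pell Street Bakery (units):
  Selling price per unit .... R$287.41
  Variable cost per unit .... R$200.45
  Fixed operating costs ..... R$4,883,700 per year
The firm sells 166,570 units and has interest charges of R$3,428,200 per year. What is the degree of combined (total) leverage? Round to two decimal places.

2.35

Contribution at this volume is 166,570 × R$86.96 = R$14,484,927.20.
Operating income = contribution − fixed costs = R$14,484,927.20 − R$4,883,700 = R$9,601,227.20. Interest = R$3,428,200.00.
DOL = R$14,484,927.20 ÷ R$9,601,227.20 = 1.5087; DFL = R$9,601,227.20 ÷ R$6,173,027.20 = 1.5554.
DCL = DOL × DFL = 1.5087 × 1.5554 = 2.3466.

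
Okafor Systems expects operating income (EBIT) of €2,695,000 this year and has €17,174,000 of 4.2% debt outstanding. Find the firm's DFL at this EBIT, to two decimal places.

Annual interest charges come to €721,308.00.
DFL = EBIT ÷ (EBIT − I) = €2,695,000 ÷ (€2,695,000 − €721,308.00) = €2,695,000 ÷ €1,973,692.00 = 1.3655.

1.37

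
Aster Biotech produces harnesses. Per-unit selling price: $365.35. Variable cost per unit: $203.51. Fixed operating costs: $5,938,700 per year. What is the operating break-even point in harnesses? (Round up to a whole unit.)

Unit CM = price − variable cost = $365.35 − $203.51 = $161.84.
Break-even Q = $5,938,700 / $161.84 = 36,694.88 → 36,695 harnesses.

36,695 harnesses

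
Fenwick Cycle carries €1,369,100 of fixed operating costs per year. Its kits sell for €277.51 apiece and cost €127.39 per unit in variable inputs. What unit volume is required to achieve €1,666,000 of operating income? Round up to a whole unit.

20,218 kits

Each unit contributes €277.51 − €127.39 = €150.12.
Units = (FC + target) / CM = (€1,369,100 + €1,666,000) / €150.12 = 20,217.83, so 20,218 kits.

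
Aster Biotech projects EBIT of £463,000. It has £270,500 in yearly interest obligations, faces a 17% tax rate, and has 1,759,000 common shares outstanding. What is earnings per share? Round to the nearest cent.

£0.09

Pre-tax income = £463,000 − £270,500.00 = £192,500.00.
After tax at 17%: net income = £192,500.00 × 0.83 = £159,775.00.
EPS = £159,775.00 ÷ 1,759,000 = £0.09.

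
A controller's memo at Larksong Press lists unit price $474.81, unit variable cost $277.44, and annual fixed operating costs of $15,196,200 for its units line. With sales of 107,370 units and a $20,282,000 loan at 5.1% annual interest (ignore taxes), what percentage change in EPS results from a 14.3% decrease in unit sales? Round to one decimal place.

Contribution at this volume is 107,370 × $197.37 = $21,191,616.90.
Subtracting fixed costs: EBIT = $21,191,616.90 − $15,196,200 = $5,995,416.90.
Interest = $1,034,382.00, so EBIT − I = $4,961,034.90.
DCL = total CM / (EBIT − I) = $21,191,616.90 / $4,961,034.90 = 4.2716.
EPS therefore changes by 4.2716 × (-14.3%) = -61.1%.

-61.1%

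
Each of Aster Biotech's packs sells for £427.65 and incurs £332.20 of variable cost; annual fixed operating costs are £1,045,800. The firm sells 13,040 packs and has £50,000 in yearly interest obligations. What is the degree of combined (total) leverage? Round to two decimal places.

At 13,040 units, contribution = 13,040 × £95.45 = £1,244,668.00.
EBIT = £1,244,668.00 − £1,045,800 = £198,868.00. Interest = £50,000.00.
DOL = £1,244,668.00 ÷ £198,868.00 = 6.2588; DFL = £198,868.00 ÷ £148,868.00 = 1.3359.
DCL = DOL × DFL = 6.2588 × 1.3359 = 8.3611.

8.36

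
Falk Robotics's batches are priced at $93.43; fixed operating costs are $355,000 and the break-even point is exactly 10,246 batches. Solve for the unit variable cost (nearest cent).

Contribution per unit must be FC / Q = $355,000 / 10,246 = $34.6477.
Hence VC = price − CM = $93.43 − $34.6477 = $58.78.

$58.78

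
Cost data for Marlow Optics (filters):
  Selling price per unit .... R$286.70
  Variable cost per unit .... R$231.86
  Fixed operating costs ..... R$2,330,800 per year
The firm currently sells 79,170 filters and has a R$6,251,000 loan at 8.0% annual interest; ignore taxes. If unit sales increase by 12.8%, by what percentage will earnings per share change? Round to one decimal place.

+36.8%

Total contribution margin = 79,170 × R$54.84 = R$4,341,682.80.
Subtracting fixed costs: EBIT = R$4,341,682.80 − R$2,330,800 = R$2,010,882.80.
Interest = R$500,080.00, so EBIT − I = R$1,510,802.80.
Degree of combined leverage = contribution ÷ (EBIT − I) = R$4,341,682.80 ÷ R$1,510,802.80 = 2.8738.
EPS therefore changes by 2.8738 × (+12.8%) = +36.8%.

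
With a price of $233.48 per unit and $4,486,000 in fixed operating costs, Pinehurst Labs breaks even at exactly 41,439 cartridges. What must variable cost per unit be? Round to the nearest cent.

$125.22

At break-even, FC = Q × (P − VC), so P − VC = $4,486,000 ÷ 41,439 = $108.2555.
Hence VC = price − CM = $233.48 − $108.2555 = $125.22.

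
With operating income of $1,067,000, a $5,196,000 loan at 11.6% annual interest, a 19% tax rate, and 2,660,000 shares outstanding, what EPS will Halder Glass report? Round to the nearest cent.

$0.14

Interest = $602,736.00, so EBT = $1,067,000 − $602,736.00 = $464,264.00.
Net income = $464,264.00 × (1 − 0.19) = $376,053.84.
Per share: $376,053.84 / 2,660,000 shares = $0.14.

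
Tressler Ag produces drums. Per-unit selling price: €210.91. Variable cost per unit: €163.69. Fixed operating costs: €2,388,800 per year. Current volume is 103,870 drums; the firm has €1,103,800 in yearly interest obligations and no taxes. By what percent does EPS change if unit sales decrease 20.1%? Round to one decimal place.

-69.8%

Contribution at this volume is 103,870 × €47.22 = €4,904,741.40.
Operating income = contribution − fixed costs = €4,904,741.40 − €2,388,800 = €2,515,941.40.
After interest of €1,103,800.00, pre-tax earnings = €1,412,141.40.
DCL = total CM / (EBIT − I) = €4,904,741.40 / €1,412,141.40 = 3.4733.
EPS therefore changes by 3.4733 × (-20.1%) = -69.8%.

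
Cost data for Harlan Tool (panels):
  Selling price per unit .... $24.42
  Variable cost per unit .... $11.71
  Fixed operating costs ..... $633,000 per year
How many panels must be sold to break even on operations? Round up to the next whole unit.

Unit CM = price − variable cost = $24.42 − $11.71 = $12.71.
Break-even volume = fixed costs ÷ CM per unit = $633,000 ÷ $12.71 = 49,803.30, so 49,804 panels.

49,804 panels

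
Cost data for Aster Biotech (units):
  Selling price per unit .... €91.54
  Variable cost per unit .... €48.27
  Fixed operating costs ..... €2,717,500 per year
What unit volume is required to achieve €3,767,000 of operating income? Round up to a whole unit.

149,862 units

Unit CM = price − variable cost = €91.54 − €48.27 = €43.27.
Need Q such that Q × €43.27 − €2,717,500 = €3,767,000, i.e. Q = €6,484,500 / €43.27 = 149,861.34 → 149,862.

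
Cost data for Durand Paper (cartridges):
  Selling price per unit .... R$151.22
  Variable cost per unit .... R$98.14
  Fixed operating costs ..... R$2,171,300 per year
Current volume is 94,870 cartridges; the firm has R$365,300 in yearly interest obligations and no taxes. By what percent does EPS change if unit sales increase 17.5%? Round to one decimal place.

Contribution at this volume is 94,870 × R$53.08 = R$5,035,699.60.
Operating income = contribution − fixed costs = R$5,035,699.60 − R$2,171,300 = R$2,864,399.60.
After interest of R$365,300.00, pre-tax earnings = R$2,499,099.60.
DCL = total CM / (EBIT − I) = R$5,035,699.60 / R$2,499,099.60 = 2.0150.
%ΔEPS = DCL × %ΔSales = 2.0150 × +17.5% = +35.3%.

+35.3%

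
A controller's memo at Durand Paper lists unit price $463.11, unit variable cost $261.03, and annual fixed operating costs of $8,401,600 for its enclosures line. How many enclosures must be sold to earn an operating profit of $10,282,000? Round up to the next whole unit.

Unit CM = price − variable cost = $463.11 − $261.03 = $202.08.
Need Q such that Q × $202.08 − $8,401,600 = $10,282,000, i.e. Q = $18,683,600 / $202.08 = 92,456.45 → 92,457.

92,457 enclosures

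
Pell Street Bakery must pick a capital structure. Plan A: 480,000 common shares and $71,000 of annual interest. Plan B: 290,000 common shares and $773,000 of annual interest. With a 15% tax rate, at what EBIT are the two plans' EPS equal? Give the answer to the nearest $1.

At indifference, (EBIT − 71,000)(1 − t)/480,000 = (EBIT − 773,000)(1 − t)/290,000.
The (1 − t) factor cancels: (EBIT − 71,000) × 290,000 = (EBIT − 773,000) × 480,000.
EBIT × (480,000 − 290,000) = 773,000 × 480,000 − 71,000 × 290,000 = 350,450,000,000, so EBIT = 350,450,000,000 ÷ 190,000 = 1,844,473.68.

$1,844,474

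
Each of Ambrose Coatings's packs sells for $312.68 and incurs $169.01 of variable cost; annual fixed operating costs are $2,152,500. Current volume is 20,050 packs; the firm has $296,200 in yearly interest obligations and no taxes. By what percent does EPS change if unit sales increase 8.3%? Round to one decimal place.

+55.4%

Contribution at this volume is 20,050 × $143.67 = $2,880,583.50.
Subtracting fixed costs: EBIT = $2,880,583.50 − $2,152,500 = $728,083.50.
After interest of $296,200.00, pre-tax earnings = $431,883.50.
DCL = total CM / (EBIT − I) = $2,880,583.50 / $431,883.50 = 6.6698.
%ΔEPS = DCL × %ΔSales = 6.6698 × +8.3% = +55.4%.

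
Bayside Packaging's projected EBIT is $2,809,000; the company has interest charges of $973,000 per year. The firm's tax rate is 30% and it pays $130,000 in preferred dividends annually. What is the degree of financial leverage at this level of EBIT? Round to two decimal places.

Interest = $973,000.00.
Preferred dividends grossed up pre-tax: $130,000 / (1 − 0.30) = $185,714.29.
DFL = EBIT ÷ [EBIT − I − D_p/(1−t)] = $2,809,000 ÷ [$2,809,000 − $973,000.00 − $185,714.29] = $2,809,000 ÷ $1,650,285.71 = 1.7021.

1.70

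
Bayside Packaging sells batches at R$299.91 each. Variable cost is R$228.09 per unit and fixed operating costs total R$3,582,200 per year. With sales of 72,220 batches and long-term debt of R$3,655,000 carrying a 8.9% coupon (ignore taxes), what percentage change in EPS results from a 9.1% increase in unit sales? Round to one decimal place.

+36.9%

Total contribution margin = 72,220 × R$71.82 = R$5,186,840.40.
Subtracting fixed costs: EBIT = R$5,186,840.40 − R$3,582,200 = R$1,604,640.40.
Interest = R$325,295.00, so EBIT − I = R$1,279,345.40.
DCL = total CM / (EBIT − I) = R$5,186,840.40 / R$1,279,345.40 = 4.0543.
%ΔEPS = DCL × %ΔSales = 4.0543 × +9.1% = +36.9%.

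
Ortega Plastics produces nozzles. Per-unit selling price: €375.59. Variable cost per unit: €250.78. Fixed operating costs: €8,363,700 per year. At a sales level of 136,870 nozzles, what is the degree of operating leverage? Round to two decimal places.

1.96

Contribution at this volume is 136,870 × €124.81 = €17,082,744.70.
EBIT = €17,082,744.70 − €8,363,700 = €8,719,044.70.
So DOL = total CM / EBIT = €17,082,744.70 / €8,719,044.70 = 1.9592.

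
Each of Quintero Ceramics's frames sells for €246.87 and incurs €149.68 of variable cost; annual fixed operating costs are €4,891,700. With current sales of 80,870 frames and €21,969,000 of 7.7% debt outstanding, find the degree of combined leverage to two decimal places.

6.16

Contribution at this volume is 80,870 × €97.19 = €7,859,755.30.
Operating income = contribution − fixed costs = €7,859,755.30 − €4,891,700 = €2,968,055.30. Interest = €1,691,613.00, so EBIT − I = €1,276,442.30.
Degree of total leverage = total CM / (EBIT − interest) = €7,859,755.30 / €1,276,442.30 = 6.1575.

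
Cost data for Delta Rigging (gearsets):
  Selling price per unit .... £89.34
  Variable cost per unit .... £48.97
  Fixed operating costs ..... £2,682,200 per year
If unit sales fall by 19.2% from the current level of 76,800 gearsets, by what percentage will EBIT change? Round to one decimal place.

-142.3%

At 76,800 units, contribution = 76,800 × £40.37 = £3,100,416.00.
Operating income = contribution − fixed costs = £3,100,416.00 − £2,682,200 = £418,216.00.
Degree of operating leverage = £3,100,416.00 / £418,216.00 = 7.4134.
%ΔEBIT = DOL × %ΔSales = 7.4134 × -19.2% = -142.3%.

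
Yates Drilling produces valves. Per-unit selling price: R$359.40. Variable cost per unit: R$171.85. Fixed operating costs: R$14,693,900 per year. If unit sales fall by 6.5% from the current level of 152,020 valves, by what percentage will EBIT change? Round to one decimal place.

-13.4%

At 152,020 units, contribution = 152,020 × R$187.55 = R$28,511,351.00.
Subtracting fixed costs: EBIT = R$28,511,351.00 − R$14,693,900 = R$13,817,451.00.
Degree of operating leverage = R$28,511,351.00 / R$13,817,451.00 = 2.0634.
Operating income changes by 2.0634 × -6.5% = -13.4%.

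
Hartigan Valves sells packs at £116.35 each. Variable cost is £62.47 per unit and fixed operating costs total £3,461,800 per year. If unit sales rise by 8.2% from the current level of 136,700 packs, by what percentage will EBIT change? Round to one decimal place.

+15.5%

Total contribution margin = 136,700 × £53.88 = £7,365,396.00.
Subtracting fixed costs: EBIT = £7,365,396.00 − £3,461,800 = £3,903,596.00.
DOL = contribution ÷ EBIT = £7,365,396.00 ÷ £3,903,596.00 = 1.8868.
Operating income changes by 1.8868 × +8.2% = +15.5%.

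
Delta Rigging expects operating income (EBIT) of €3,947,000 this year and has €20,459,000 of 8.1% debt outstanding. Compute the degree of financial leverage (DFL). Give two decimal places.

1.72

Interest = €1,657,179.00.
DFL = EBIT ÷ (EBIT − I) = €3,947,000 ÷ (€3,947,000 − €1,657,179.00) = €3,947,000 ÷ €2,289,821.00 = 1.7237.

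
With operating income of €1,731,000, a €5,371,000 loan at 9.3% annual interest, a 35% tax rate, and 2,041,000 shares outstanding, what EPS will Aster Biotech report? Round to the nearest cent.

€0.39

Interest = €499,503.00, so EBT = €1,731,000 − €499,503.00 = €1,231,497.00.
After tax at 35%: net income = €1,231,497.00 × 0.65 = €800,473.05.
EPS = €800,473.05 ÷ 2,041,000 = €0.39.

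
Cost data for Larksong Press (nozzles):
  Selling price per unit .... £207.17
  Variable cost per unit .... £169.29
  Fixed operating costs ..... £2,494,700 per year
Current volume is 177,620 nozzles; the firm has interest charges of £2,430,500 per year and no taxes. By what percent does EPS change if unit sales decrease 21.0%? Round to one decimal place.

-78.4%

At 177,620 units, contribution = 177,620 × £37.88 = £6,728,245.60.
Operating income = contribution − fixed costs = £6,728,245.60 − £2,494,700 = £4,233,545.60.
Interest = £2,430,500.00, so EBIT − I = £1,803,045.60.
Degree of combined leverage = contribution ÷ (EBIT − I) = £6,728,245.60 ÷ £1,803,045.60 = 3.7316.
EPS therefore changes by 3.7316 × (-21.0%) = -78.4%.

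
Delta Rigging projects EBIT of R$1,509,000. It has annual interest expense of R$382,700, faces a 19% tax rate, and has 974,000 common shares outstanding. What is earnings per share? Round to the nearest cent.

R$0.94

Pre-tax income = R$1,509,000 − R$382,700.00 = R$1,126,300.00.
Net income = R$1,126,300.00 × (1 − 0.19) = R$912,303.00.
Per share: R$912,303.00 / 974,000 shares = R$0.94.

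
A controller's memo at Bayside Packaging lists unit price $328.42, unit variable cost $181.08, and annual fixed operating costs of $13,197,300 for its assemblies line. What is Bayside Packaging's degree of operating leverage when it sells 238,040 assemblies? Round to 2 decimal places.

1.60

Contribution at this volume is 238,040 × $147.34 = $35,072,813.60.
Subtracting fixed costs: EBIT = $35,072,813.60 − $13,197,300 = $21,875,513.60.
So DOL = total CM / EBIT = $35,072,813.60 / $21,875,513.60 = 1.6033.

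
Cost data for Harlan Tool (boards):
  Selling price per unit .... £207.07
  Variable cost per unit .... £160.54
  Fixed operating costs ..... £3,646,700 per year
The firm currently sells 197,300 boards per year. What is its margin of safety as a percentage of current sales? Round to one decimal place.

Unit CM = price − variable cost = £207.07 − £160.54 = £46.53. Break-even units = £3,646,700 ÷ £46.53 = 78,373.09; break-even revenue = 78,373.09 × £207.07 = £16,228,716.29.
Actual sales revenue = 197,300 × £207.07 = £40,854,911.00.
Margin of safety = (£40,854,911.00 − £16,228,716.29) ÷ £40,854,911.00 = 60.3%.

60.3%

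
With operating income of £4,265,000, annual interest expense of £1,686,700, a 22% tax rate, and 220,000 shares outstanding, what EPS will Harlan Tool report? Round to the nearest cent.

Pre-tax income = £4,265,000 − £1,686,700.00 = £2,578,300.00.
Net income = £2,578,300.00 × (1 − 0.22) = £2,011,074.00.
Per share: £2,011,074.00 / 220,000 shares = £9.14.

£9.14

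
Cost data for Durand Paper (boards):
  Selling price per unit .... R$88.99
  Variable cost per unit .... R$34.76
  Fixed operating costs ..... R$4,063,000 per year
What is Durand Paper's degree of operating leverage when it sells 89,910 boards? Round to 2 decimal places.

Contribution at this volume is 89,910 × R$54.23 = R$4,875,819.30.
EBIT = R$4,875,819.30 − R$4,063,000 = R$812,819.30.
Degree of operating leverage = R$4,875,819.30 / R$812,819.30 = 5.9987.

6.00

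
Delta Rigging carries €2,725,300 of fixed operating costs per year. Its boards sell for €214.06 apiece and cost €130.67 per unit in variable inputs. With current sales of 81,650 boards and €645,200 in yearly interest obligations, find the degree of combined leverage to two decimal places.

1.98

Contribution at this volume is 81,650 × €83.39 = €6,808,793.50.
Operating income = contribution − fixed costs = €6,808,793.50 − €2,725,300 = €4,083,493.50. Interest = €645,200.00, so EBIT − I = €3,438,293.50.
DCL = contribution ÷ (EBIT − I) = €6,808,793.50 ÷ €3,438,293.50 = 1.9803.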